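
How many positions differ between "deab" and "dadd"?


Comparing "deab" and "dadd" position by position:
  Position 0: 'd' vs 'd' => same
  Position 1: 'e' vs 'a' => DIFFER
  Position 2: 'a' vs 'd' => DIFFER
  Position 3: 'b' vs 'd' => DIFFER
Positions that differ: 3

3


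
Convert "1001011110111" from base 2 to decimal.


Input: "1001011110111" in base 2
Positional expansion:
  Digit '1' (value 1) x 2^12 = 4096
  Digit '0' (value 0) x 2^11 = 0
  Digit '0' (value 0) x 2^10 = 0
  Digit '1' (value 1) x 2^9 = 512
  Digit '0' (value 0) x 2^8 = 0
  Digit '1' (value 1) x 2^7 = 128
  Digit '1' (value 1) x 2^6 = 64
  Digit '1' (value 1) x 2^5 = 32
  Digit '1' (value 1) x 2^4 = 16
  Digit '0' (value 0) x 2^3 = 0
  Digit '1' (value 1) x 2^2 = 4
  Digit '1' (value 1) x 2^1 = 2
  Digit '1' (value 1) x 2^0 = 1
Sum = 4855

4855


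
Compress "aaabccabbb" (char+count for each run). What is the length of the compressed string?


Input: aaabccabbb
Runs:
  'a' x 3 => "a3"
  'b' x 1 => "b1"
  'c' x 2 => "c2"
  'a' x 1 => "a1"
  'b' x 3 => "b3"
Compressed: "a3b1c2a1b3"
Compressed length: 10

10


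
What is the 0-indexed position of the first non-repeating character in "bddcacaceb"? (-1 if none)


Input: bddcacaceb
Character frequencies:
  'a': 2
  'b': 2
  'c': 3
  'd': 2
  'e': 1
Scanning left to right for freq == 1:
  Position 0 ('b'): freq=2, skip
  Position 1 ('d'): freq=2, skip
  Position 2 ('d'): freq=2, skip
  Position 3 ('c'): freq=3, skip
  Position 4 ('a'): freq=2, skip
  Position 5 ('c'): freq=3, skip
  Position 6 ('a'): freq=2, skip
  Position 7 ('c'): freq=3, skip
  Position 8 ('e'): unique! => answer = 8

8


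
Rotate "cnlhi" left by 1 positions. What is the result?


Input: "cnlhi", rotate left by 1
First 1 characters: "c"
Remaining characters: "nlhi"
Concatenate remaining + first: "nlhi" + "c" = "nlhic"

nlhic


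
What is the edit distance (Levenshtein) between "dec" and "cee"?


Computing edit distance: "dec" -> "cee"
DP table:
           c    e    e
      0    1    2    3
  d   1    1    2    3
  e   2    2    1    2
  c   3    2    2    2
Edit distance = dp[3][3] = 2

2


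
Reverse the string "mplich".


Input: mplich
Reading characters right to left:
  Position 5: 'h'
  Position 4: 'c'
  Position 3: 'i'
  Position 2: 'l'
  Position 1: 'p'
  Position 0: 'm'
Reversed: hcilpm

hcilpm


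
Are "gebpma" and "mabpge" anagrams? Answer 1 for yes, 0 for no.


Strings: "gebpma", "mabpge"
Sorted first:  abegmp
Sorted second: abegmp
Sorted forms match => anagrams

1


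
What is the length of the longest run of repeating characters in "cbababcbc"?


Input: "cbababcbc"
Scanning for longest run:
  Position 1 ('b'): new char, reset run to 1
  Position 2 ('a'): new char, reset run to 1
  Position 3 ('b'): new char, reset run to 1
  Position 4 ('a'): new char, reset run to 1
  Position 5 ('b'): new char, reset run to 1
  Position 6 ('c'): new char, reset run to 1
  Position 7 ('b'): new char, reset run to 1
  Position 8 ('c'): new char, reset run to 1
Longest run: 'c' with length 1

1


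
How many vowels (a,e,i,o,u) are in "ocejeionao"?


Input: ocejeionao
Checking each character:
  'o' at position 0: vowel (running total: 1)
  'c' at position 1: consonant
  'e' at position 2: vowel (running total: 2)
  'j' at position 3: consonant
  'e' at position 4: vowel (running total: 3)
  'i' at position 5: vowel (running total: 4)
  'o' at position 6: vowel (running total: 5)
  'n' at position 7: consonant
  'a' at position 8: vowel (running total: 6)
  'o' at position 9: vowel (running total: 7)
Total vowels: 7

7


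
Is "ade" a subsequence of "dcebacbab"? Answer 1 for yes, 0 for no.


Check if "ade" is a subsequence of "dcebacbab"
Greedy scan:
  Position 0 ('d'): no match needed
  Position 1 ('c'): no match needed
  Position 2 ('e'): no match needed
  Position 3 ('b'): no match needed
  Position 4 ('a'): matches sub[0] = 'a'
  Position 5 ('c'): no match needed
  Position 6 ('b'): no match needed
  Position 7 ('a'): no match needed
  Position 8 ('b'): no match needed
Only matched 1/3 characters => not a subsequence

0


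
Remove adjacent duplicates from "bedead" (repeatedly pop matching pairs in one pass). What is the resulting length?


Input: bedead
Stack-based adjacent duplicate removal:
  Read 'b': push. Stack: b
  Read 'e': push. Stack: be
  Read 'd': push. Stack: bed
  Read 'e': push. Stack: bede
  Read 'a': push. Stack: bedea
  Read 'd': push. Stack: bedead
Final stack: "bedead" (length 6)

6


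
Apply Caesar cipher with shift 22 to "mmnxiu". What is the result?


Caesar cipher: shift "mmnxiu" by 22
  'm' (pos 12) + 22 = pos 8 = 'i'
  'm' (pos 12) + 22 = pos 8 = 'i'
  'n' (pos 13) + 22 = pos 9 = 'j'
  'x' (pos 23) + 22 = pos 19 = 't'
  'i' (pos 8) + 22 = pos 4 = 'e'
  'u' (pos 20) + 22 = pos 16 = 'q'
Result: iijteq

iijteq


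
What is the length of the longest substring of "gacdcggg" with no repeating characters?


Input: "gacdcggg"
Sliding window (track last position of each char):
  Position 0 ('g'): window [0,0] length 1 -- new best
  Position 1 ('a'): window [0,1] length 2 -- new best
  Position 2 ('c'): window [0,2] length 3 -- new best
  Position 3 ('d'): window [0,3] length 4 -- new best
  Position 4 ('c'): repeat (last at 2), move window start to 3
  Position 4 ('c'): window [3,4] length 2
  Position 5 ('g'): window [3,5] length 3
  Position 6 ('g'): repeat (last at 5), move window start to 6
  Position 6 ('g'): window [6,6] length 1
  Position 7 ('g'): repeat (last at 6), move window start to 7
  Position 7 ('g'): window [7,7] length 1
Longest substring with no repeats: "gacd" with length 4

4


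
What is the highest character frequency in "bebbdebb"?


Input: bebbdebb
Character counts:
  'b': 5
  'd': 1
  'e': 2
Maximum frequency: 5

5


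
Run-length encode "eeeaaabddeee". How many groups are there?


Input: eeeaaabddeee
Scanning for consecutive runs:
  Group 1: 'e' x 3 (positions 0-2)
  Group 2: 'a' x 3 (positions 3-5)
  Group 3: 'b' x 1 (positions 6-6)
  Group 4: 'd' x 2 (positions 7-8)
  Group 5: 'e' x 3 (positions 9-11)
Total groups: 5

5


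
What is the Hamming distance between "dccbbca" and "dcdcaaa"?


Comparing "dccbbca" and "dcdcaaa" position by position:
  Position 0: 'd' vs 'd' => same
  Position 1: 'c' vs 'c' => same
  Position 2: 'c' vs 'd' => differ
  Position 3: 'b' vs 'c' => differ
  Position 4: 'b' vs 'a' => differ
  Position 5: 'c' vs 'a' => differ
  Position 6: 'a' vs 'a' => same
Total differences (Hamming distance): 4

4


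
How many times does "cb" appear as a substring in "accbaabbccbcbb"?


Searching for "cb" in "accbaabbccbcbb"
Scanning each position:
  Position 0: "ac" => no
  Position 1: "cc" => no
  Position 2: "cb" => MATCH
  Position 3: "ba" => no
  Position 4: "aa" => no
  Position 5: "ab" => no
  Position 6: "bb" => no
  Position 7: "bc" => no
  Position 8: "cc" => no
  Position 9: "cb" => MATCH
  Position 10: "bc" => no
  Position 11: "cb" => MATCH
  Position 12: "bb" => no
Total occurrences: 3

3


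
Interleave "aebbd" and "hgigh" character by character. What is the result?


Interleaving "aebbd" and "hgigh":
  Position 0: 'a' from first, 'h' from second => "ah"
  Position 1: 'e' from first, 'g' from second => "eg"
  Position 2: 'b' from first, 'i' from second => "bi"
  Position 3: 'b' from first, 'g' from second => "bg"
  Position 4: 'd' from first, 'h' from second => "dh"
Result: ahegbibgdh

ahegbibgdh


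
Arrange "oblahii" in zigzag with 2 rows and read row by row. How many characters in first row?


Zigzag "oblahii" into 2 rows:
Placing characters:
  'o' => row 0
  'b' => row 1
  'l' => row 0
  'a' => row 1
  'h' => row 0
  'i' => row 1
  'i' => row 0
Rows:
  Row 0: "olhi"
  Row 1: "bai"
First row length: 4

4


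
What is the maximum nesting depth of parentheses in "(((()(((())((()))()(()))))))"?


Input: "(((()(((())((()))()(()))))))"
Tracking depth:
  Position 0 '(': depth becomes 1
  Position 1 '(': depth becomes 2
  Position 2 '(': depth becomes 3
  Position 3 '(': depth becomes 4
  Position 4 ')': depth becomes 3
  Position 5 '(': depth becomes 4
  Position 6 '(': depth becomes 5
  Position 7 '(': depth becomes 6
  Position 8 '(': depth becomes 7
  Position 9 ')': depth becomes 6
  Position 10 ')': depth becomes 5
  Position 11 '(': depth becomes 6
  Position 12 '(': depth becomes 7
  Position 13 '(': depth becomes 8
  Position 14 ')': depth becomes 7
  Position 15 ')': depth becomes 6
  Position 16 ')': depth becomes 5
  Position 17 '(': depth becomes 6
  Position 18 ')': depth becomes 5
  Position 19 '(': depth becomes 6
  Position 20 '(': depth becomes 7
  Position 21 ')': depth becomes 6
  Position 22 ')': depth becomes 5
  Position 23 ')': depth becomes 4
  Position 24 ')': depth becomes 3
  Position 25 ')': depth becomes 2
  Position 26 ')': depth becomes 1
  Position 27 ')': depth becomes 0
Maximum depth reached: 8

8


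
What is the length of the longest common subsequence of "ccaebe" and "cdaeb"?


LCS of "ccaebe" and "cdaeb"
DP table:
           c    d    a    e    b
      0    0    0    0    0    0
  c   0    1    1    1    1    1
  c   0    1    1    1    1    1
  a   0    1    1    2    2    2
  e   0    1    1    2    3    3
  b   0    1    1    2    3    4
  e   0    1    1    2    3    4
LCS length = dp[6][5] = 4

4


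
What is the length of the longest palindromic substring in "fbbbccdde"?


Input: "fbbbccdde"
Checking substrings for palindromes:
  [1:4] "bbb" (len 3) => palindrome
  [1:3] "bb" (len 2) => palindrome
  [2:4] "bb" (len 2) => palindrome
  [4:6] "cc" (len 2) => palindrome
  [6:8] "dd" (len 2) => palindrome
Longest palindromic substring: "bbb" with length 3

3


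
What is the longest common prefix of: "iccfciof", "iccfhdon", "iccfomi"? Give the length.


Words: iccfciof, iccfhdon, iccfomi
  Position 0: all 'i' => match
  Position 1: all 'c' => match
  Position 2: all 'c' => match
  Position 3: all 'f' => match
  Position 4: ('c', 'h', 'o') => mismatch, stop
LCP = "iccf" (length 4)

4


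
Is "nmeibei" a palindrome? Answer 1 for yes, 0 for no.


Input: nmeibei
Reversed: iebiemn
  Compare pos 0 ('n') with pos 6 ('i'): MISMATCH
  Compare pos 1 ('m') with pos 5 ('e'): MISMATCH
  Compare pos 2 ('e') with pos 4 ('b'): MISMATCH
Result: not a palindrome

0


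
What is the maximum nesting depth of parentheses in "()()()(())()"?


Input: "()()()(())()"
Tracking depth:
  Position 0 '(': depth becomes 1
  Position 1 ')': depth becomes 0
  Position 2 '(': depth becomes 1
  Position 3 ')': depth becomes 0
  Position 4 '(': depth becomes 1
  Position 5 ')': depth becomes 0
  Position 6 '(': depth becomes 1
  Position 7 '(': depth becomes 2
  Position 8 ')': depth becomes 1
  Position 9 ')': depth becomes 0
  Position 10 '(': depth becomes 1
  Position 11 ')': depth becomes 0
Maximum depth reached: 2

2


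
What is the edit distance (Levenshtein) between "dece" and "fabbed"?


Computing edit distance: "dece" -> "fabbed"
DP table:
           f    a    b    b    e    d
      0    1    2    3    4    5    6
  d   1    1    2    3    4    5    5
  e   2    2    2    3    4    4    5
  c   3    3    3    3    4    5    5
  e   4    4    4    4    4    4    5
Edit distance = dp[4][6] = 5

5


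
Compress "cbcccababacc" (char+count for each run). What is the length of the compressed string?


Input: cbcccababacc
Runs:
  'c' x 1 => "c1"
  'b' x 1 => "b1"
  'c' x 3 => "c3"
  'a' x 1 => "a1"
  'b' x 1 => "b1"
  'a' x 1 => "a1"
  'b' x 1 => "b1"
  'a' x 1 => "a1"
  'c' x 2 => "c2"
Compressed: "c1b1c3a1b1a1b1a1c2"
Compressed length: 18

18


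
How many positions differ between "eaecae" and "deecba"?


Comparing "eaecae" and "deecba" position by position:
  Position 0: 'e' vs 'd' => DIFFER
  Position 1: 'a' vs 'e' => DIFFER
  Position 2: 'e' vs 'e' => same
  Position 3: 'c' vs 'c' => same
  Position 4: 'a' vs 'b' => DIFFER
  Position 5: 'e' vs 'a' => DIFFER
Positions that differ: 4

4


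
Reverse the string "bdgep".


Input: bdgep
Reading characters right to left:
  Position 4: 'p'
  Position 3: 'e'
  Position 2: 'g'
  Position 1: 'd'
  Position 0: 'b'
Reversed: pegdb

pegdb


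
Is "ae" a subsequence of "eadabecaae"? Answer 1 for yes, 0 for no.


Check if "ae" is a subsequence of "eadabecaae"
Greedy scan:
  Position 0 ('e'): no match needed
  Position 1 ('a'): matches sub[0] = 'a'
  Position 2 ('d'): no match needed
  Position 3 ('a'): no match needed
  Position 4 ('b'): no match needed
  Position 5 ('e'): matches sub[1] = 'e'
  Position 6 ('c'): no match needed
  Position 7 ('a'): no match needed
  Position 8 ('a'): no match needed
  Position 9 ('e'): no match needed
All 2 characters matched => is a subsequence

1


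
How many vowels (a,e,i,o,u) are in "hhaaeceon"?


Input: hhaaeceon
Checking each character:
  'h' at position 0: consonant
  'h' at position 1: consonant
  'a' at position 2: vowel (running total: 1)
  'a' at position 3: vowel (running total: 2)
  'e' at position 4: vowel (running total: 3)
  'c' at position 5: consonant
  'e' at position 6: vowel (running total: 4)
  'o' at position 7: vowel (running total: 5)
  'n' at position 8: consonant
Total vowels: 5

5


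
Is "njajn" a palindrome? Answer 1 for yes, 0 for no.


Input: njajn
Reversed: njajn
  Compare pos 0 ('n') with pos 4 ('n'): match
  Compare pos 1 ('j') with pos 3 ('j'): match
Result: palindrome

1


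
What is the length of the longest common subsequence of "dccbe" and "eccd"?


LCS of "dccbe" and "eccd"
DP table:
           e    c    c    d
      0    0    0    0    0
  d   0    0    0    0    1
  c   0    0    1    1    1
  c   0    0    1    2    2
  b   0    0    1    2    2
  e   0    1    1    2    2
LCS length = dp[5][4] = 2

2


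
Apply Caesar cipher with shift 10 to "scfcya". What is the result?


Caesar cipher: shift "scfcya" by 10
  's' (pos 18) + 10 = pos 2 = 'c'
  'c' (pos 2) + 10 = pos 12 = 'm'
  'f' (pos 5) + 10 = pos 15 = 'p'
  'c' (pos 2) + 10 = pos 12 = 'm'
  'y' (pos 24) + 10 = pos 8 = 'i'
  'a' (pos 0) + 10 = pos 10 = 'k'
Result: cmpmik

cmpmik


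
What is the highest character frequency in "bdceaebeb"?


Input: bdceaebeb
Character counts:
  'a': 1
  'b': 3
  'c': 1
  'd': 1
  'e': 3
Maximum frequency: 3

3


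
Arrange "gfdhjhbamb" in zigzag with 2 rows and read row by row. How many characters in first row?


Zigzag "gfdhjhbamb" into 2 rows:
Placing characters:
  'g' => row 0
  'f' => row 1
  'd' => row 0
  'h' => row 1
  'j' => row 0
  'h' => row 1
  'b' => row 0
  'a' => row 1
  'm' => row 0
  'b' => row 1
Rows:
  Row 0: "gdjbm"
  Row 1: "fhhab"
First row length: 5

5


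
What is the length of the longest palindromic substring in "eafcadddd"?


Input: "eafcadddd"
Checking substrings for palindromes:
  [5:9] "dddd" (len 4) => palindrome
  [5:8] "ddd" (len 3) => palindrome
  [6:9] "ddd" (len 3) => palindrome
  [5:7] "dd" (len 2) => palindrome
  [6:8] "dd" (len 2) => palindrome
  [7:9] "dd" (len 2) => palindrome
Longest palindromic substring: "dddd" with length 4

4


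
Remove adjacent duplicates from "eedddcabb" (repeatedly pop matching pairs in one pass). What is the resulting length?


Input: eedddcabb
Stack-based adjacent duplicate removal:
  Read 'e': push. Stack: e
  Read 'e': matches stack top 'e' => pop. Stack: (empty)
  Read 'd': push. Stack: d
  Read 'd': matches stack top 'd' => pop. Stack: (empty)
  Read 'd': push. Stack: d
  Read 'c': push. Stack: dc
  Read 'a': push. Stack: dca
  Read 'b': push. Stack: dcab
  Read 'b': matches stack top 'b' => pop. Stack: dca
Final stack: "dca" (length 3)

3


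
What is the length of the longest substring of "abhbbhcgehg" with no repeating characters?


Input: "abhbbhcgehg"
Sliding window (track last position of each char):
  Position 0 ('a'): window [0,0] length 1 -- new best
  Position 1 ('b'): window [0,1] length 2 -- new best
  Position 2 ('h'): window [0,2] length 3 -- new best
  Position 3 ('b'): repeat (last at 1), move window start to 2
  Position 3 ('b'): window [2,3] length 2
  Position 4 ('b'): repeat (last at 3), move window start to 4
  Position 4 ('b'): window [4,4] length 1
  Position 5 ('h'): window [4,5] length 2
  Position 6 ('c'): window [4,6] length 3
  Position 7 ('g'): window [4,7] length 4 -- new best
  Position 8 ('e'): window [4,8] length 5 -- new best
  Position 9 ('h'): repeat (last at 5), move window start to 6
  Position 9 ('h'): window [6,9] length 4
  Position 10 ('g'): repeat (last at 7), move window start to 8
  Position 10 ('g'): window [8,10] length 3
Longest substring with no repeats: "bhcge" with length 5

5


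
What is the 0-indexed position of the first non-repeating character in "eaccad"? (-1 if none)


Input: eaccad
Character frequencies:
  'a': 2
  'c': 2
  'd': 1
  'e': 1
Scanning left to right for freq == 1:
  Position 0 ('e'): unique! => answer = 0

0


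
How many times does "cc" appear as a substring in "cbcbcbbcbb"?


Searching for "cc" in "cbcbcbbcbb"
Scanning each position:
  Position 0: "cb" => no
  Position 1: "bc" => no
  Position 2: "cb" => no
  Position 3: "bc" => no
  Position 4: "cb" => no
  Position 5: "bb" => no
  Position 6: "bc" => no
  Position 7: "cb" => no
  Position 8: "bb" => no
Total occurrences: 0

0


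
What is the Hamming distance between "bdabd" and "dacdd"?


Comparing "bdabd" and "dacdd" position by position:
  Position 0: 'b' vs 'd' => differ
  Position 1: 'd' vs 'a' => differ
  Position 2: 'a' vs 'c' => differ
  Position 3: 'b' vs 'd' => differ
  Position 4: 'd' vs 'd' => same
Total differences (Hamming distance): 4

4


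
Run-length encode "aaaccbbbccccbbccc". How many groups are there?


Input: aaaccbbbccccbbccc
Scanning for consecutive runs:
  Group 1: 'a' x 3 (positions 0-2)
  Group 2: 'c' x 2 (positions 3-4)
  Group 3: 'b' x 3 (positions 5-7)
  Group 4: 'c' x 4 (positions 8-11)
  Group 5: 'b' x 2 (positions 12-13)
  Group 6: 'c' x 3 (positions 14-16)
Total groups: 6

6


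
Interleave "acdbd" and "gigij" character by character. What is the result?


Interleaving "acdbd" and "gigij":
  Position 0: 'a' from first, 'g' from second => "ag"
  Position 1: 'c' from first, 'i' from second => "ci"
  Position 2: 'd' from first, 'g' from second => "dg"
  Position 3: 'b' from first, 'i' from second => "bi"
  Position 4: 'd' from first, 'j' from second => "dj"
Result: agcidgbidj

agcidgbidj


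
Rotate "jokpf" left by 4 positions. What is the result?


Input: "jokpf", rotate left by 4
First 4 characters: "jokp"
Remaining characters: "f"
Concatenate remaining + first: "f" + "jokp" = "fjokp"

fjokp


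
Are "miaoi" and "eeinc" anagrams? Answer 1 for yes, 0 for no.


Strings: "miaoi", "eeinc"
Sorted first:  aiimo
Sorted second: ceein
Differ at position 0: 'a' vs 'c' => not anagrams

0


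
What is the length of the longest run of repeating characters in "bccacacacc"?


Input: "bccacacacc"
Scanning for longest run:
  Position 1 ('c'): new char, reset run to 1
  Position 2 ('c'): continues run of 'c', length=2
  Position 3 ('a'): new char, reset run to 1
  Position 4 ('c'): new char, reset run to 1
  Position 5 ('a'): new char, reset run to 1
  Position 6 ('c'): new char, reset run to 1
  Position 7 ('a'): new char, reset run to 1
  Position 8 ('c'): new char, reset run to 1
  Position 9 ('c'): continues run of 'c', length=2
Longest run: 'c' with length 2

2


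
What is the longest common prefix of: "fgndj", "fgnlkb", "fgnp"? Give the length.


Words: fgndj, fgnlkb, fgnp
  Position 0: all 'f' => match
  Position 1: all 'g' => match
  Position 2: all 'n' => match
  Position 3: ('d', 'l', 'p') => mismatch, stop
LCP = "fgn" (length 3)

3


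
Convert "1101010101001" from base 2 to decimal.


Input: "1101010101001" in base 2
Positional expansion:
  Digit '1' (value 1) x 2^12 = 4096
  Digit '1' (value 1) x 2^11 = 2048
  Digit '0' (value 0) x 2^10 = 0
  Digit '1' (value 1) x 2^9 = 512
  Digit '0' (value 0) x 2^8 = 0
  Digit '1' (value 1) x 2^7 = 128
  Digit '0' (value 0) x 2^6 = 0
  Digit '1' (value 1) x 2^5 = 32
  Digit '0' (value 0) x 2^4 = 0
  Digit '1' (value 1) x 2^3 = 8
  Digit '0' (value 0) x 2^2 = 0
  Digit '0' (value 0) x 2^1 = 0
  Digit '1' (value 1) x 2^0 = 1
Sum = 6825

6825


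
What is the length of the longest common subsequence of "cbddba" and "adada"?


LCS of "cbddba" and "adada"
DP table:
           a    d    a    d    a
      0    0    0    0    0    0
  c   0    0    0    0    0    0
  b   0    0    0    0    0    0
  d   0    0    1    1    1    1
  d   0    0    1    1    2    2
  b   0    0    1    1    2    2
  a   0    1    1    2    2    3
LCS length = dp[6][5] = 3

3


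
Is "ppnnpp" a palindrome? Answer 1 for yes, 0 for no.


Input: ppnnpp
Reversed: ppnnpp
  Compare pos 0 ('p') with pos 5 ('p'): match
  Compare pos 1 ('p') with pos 4 ('p'): match
  Compare pos 2 ('n') with pos 3 ('n'): match
Result: palindrome

1


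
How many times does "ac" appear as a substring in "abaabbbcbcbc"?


Searching for "ac" in "abaabbbcbcbc"
Scanning each position:
  Position 0: "ab" => no
  Position 1: "ba" => no
  Position 2: "aa" => no
  Position 3: "ab" => no
  Position 4: "bb" => no
  Position 5: "bb" => no
  Position 6: "bc" => no
  Position 7: "cb" => no
  Position 8: "bc" => no
  Position 9: "cb" => no
  Position 10: "bc" => no
Total occurrences: 0

0


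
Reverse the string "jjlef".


Input: jjlef
Reading characters right to left:
  Position 4: 'f'
  Position 3: 'e'
  Position 2: 'l'
  Position 1: 'j'
  Position 0: 'j'
Reversed: feljj

feljj


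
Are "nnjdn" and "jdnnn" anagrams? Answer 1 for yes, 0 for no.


Strings: "nnjdn", "jdnnn"
Sorted first:  djnnn
Sorted second: djnnn
Sorted forms match => anagrams

1


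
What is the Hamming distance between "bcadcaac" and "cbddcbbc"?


Comparing "bcadcaac" and "cbddcbbc" position by position:
  Position 0: 'b' vs 'c' => differ
  Position 1: 'c' vs 'b' => differ
  Position 2: 'a' vs 'd' => differ
  Position 3: 'd' vs 'd' => same
  Position 4: 'c' vs 'c' => same
  Position 5: 'a' vs 'b' => differ
  Position 6: 'a' vs 'b' => differ
  Position 7: 'c' vs 'c' => same
Total differences (Hamming distance): 5

5


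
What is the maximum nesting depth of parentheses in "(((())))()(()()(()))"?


Input: "(((())))()(()()(()))"
Tracking depth:
  Position 0 '(': depth becomes 1
  Position 1 '(': depth becomes 2
  Position 2 '(': depth becomes 3
  Position 3 '(': depth becomes 4
  Position 4 ')': depth becomes 3
  Position 5 ')': depth becomes 2
  Position 6 ')': depth becomes 1
  Position 7 ')': depth becomes 0
  Position 8 '(': depth becomes 1
  Position 9 ')': depth becomes 0
  Position 10 '(': depth becomes 1
  Position 11 '(': depth becomes 2
  Position 12 ')': depth becomes 1
  Position 13 '(': depth becomes 2
  Position 14 ')': depth becomes 1
  Position 15 '(': depth becomes 2
  Position 16 '(': depth becomes 3
  Position 17 ')': depth becomes 2
  Position 18 ')': depth becomes 1
  Position 19 ')': depth becomes 0
Maximum depth reached: 4

4


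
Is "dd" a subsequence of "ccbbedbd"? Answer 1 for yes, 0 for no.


Check if "dd" is a subsequence of "ccbbedbd"
Greedy scan:
  Position 0 ('c'): no match needed
  Position 1 ('c'): no match needed
  Position 2 ('b'): no match needed
  Position 3 ('b'): no match needed
  Position 4 ('e'): no match needed
  Position 5 ('d'): matches sub[0] = 'd'
  Position 6 ('b'): no match needed
  Position 7 ('d'): matches sub[1] = 'd'
All 2 characters matched => is a subsequence

1


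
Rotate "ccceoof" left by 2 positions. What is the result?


Input: "ccceoof", rotate left by 2
First 2 characters: "cc"
Remaining characters: "ceoof"
Concatenate remaining + first: "ceoof" + "cc" = "ceoofcc"

ceoofcc


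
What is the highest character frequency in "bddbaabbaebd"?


Input: bddbaabbaebd
Character counts:
  'a': 3
  'b': 5
  'd': 3
  'e': 1
Maximum frequency: 5

5


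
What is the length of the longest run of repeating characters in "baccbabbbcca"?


Input: "baccbabbbcca"
Scanning for longest run:
  Position 1 ('a'): new char, reset run to 1
  Position 2 ('c'): new char, reset run to 1
  Position 3 ('c'): continues run of 'c', length=2
  Position 4 ('b'): new char, reset run to 1
  Position 5 ('a'): new char, reset run to 1
  Position 6 ('b'): new char, reset run to 1
  Position 7 ('b'): continues run of 'b', length=2
  Position 8 ('b'): continues run of 'b', length=3
  Position 9 ('c'): new char, reset run to 1
  Position 10 ('c'): continues run of 'c', length=2
  Position 11 ('a'): new char, reset run to 1
Longest run: 'b' with length 3

3


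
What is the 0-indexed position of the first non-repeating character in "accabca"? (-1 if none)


Input: accabca
Character frequencies:
  'a': 3
  'b': 1
  'c': 3
Scanning left to right for freq == 1:
  Position 0 ('a'): freq=3, skip
  Position 1 ('c'): freq=3, skip
  Position 2 ('c'): freq=3, skip
  Position 3 ('a'): freq=3, skip
  Position 4 ('b'): unique! => answer = 4

4


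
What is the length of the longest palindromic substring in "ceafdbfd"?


Input: "ceafdbfd"
Checking substrings for palindromes:
  No multi-char palindromic substrings found
Longest palindromic substring: "c" with length 1

1


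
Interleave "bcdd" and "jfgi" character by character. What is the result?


Interleaving "bcdd" and "jfgi":
  Position 0: 'b' from first, 'j' from second => "bj"
  Position 1: 'c' from first, 'f' from second => "cf"
  Position 2: 'd' from first, 'g' from second => "dg"
  Position 3: 'd' from first, 'i' from second => "di"
Result: bjcfdgdi

bjcfdgdi


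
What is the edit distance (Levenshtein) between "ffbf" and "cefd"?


Computing edit distance: "ffbf" -> "cefd"
DP table:
           c    e    f    d
      0    1    2    3    4
  f   1    1    2    2    3
  f   2    2    2    2    3
  b   3    3    3    3    3
  f   4    4    4    3    4
Edit distance = dp[4][4] = 4

4


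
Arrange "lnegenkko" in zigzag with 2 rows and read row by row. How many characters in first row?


Zigzag "lnegenkko" into 2 rows:
Placing characters:
  'l' => row 0
  'n' => row 1
  'e' => row 0
  'g' => row 1
  'e' => row 0
  'n' => row 1
  'k' => row 0
  'k' => row 1
  'o' => row 0
Rows:
  Row 0: "leeko"
  Row 1: "ngnk"
First row length: 5

5


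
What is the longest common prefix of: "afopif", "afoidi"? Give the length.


Words: afopif, afoidi
  Position 0: all 'a' => match
  Position 1: all 'f' => match
  Position 2: all 'o' => match
  Position 3: ('p', 'i') => mismatch, stop
LCP = "afo" (length 3)

3


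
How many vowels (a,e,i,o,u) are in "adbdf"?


Input: adbdf
Checking each character:
  'a' at position 0: vowel (running total: 1)
  'd' at position 1: consonant
  'b' at position 2: consonant
  'd' at position 3: consonant
  'f' at position 4: consonant
Total vowels: 1

1


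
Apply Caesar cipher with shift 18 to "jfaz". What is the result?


Caesar cipher: shift "jfaz" by 18
  'j' (pos 9) + 18 = pos 1 = 'b'
  'f' (pos 5) + 18 = pos 23 = 'x'
  'a' (pos 0) + 18 = pos 18 = 's'
  'z' (pos 25) + 18 = pos 17 = 'r'
Result: bxsr

bxsr


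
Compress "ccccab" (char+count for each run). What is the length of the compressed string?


Input: ccccab
Runs:
  'c' x 4 => "c4"
  'a' x 1 => "a1"
  'b' x 1 => "b1"
Compressed: "c4a1b1"
Compressed length: 6

6


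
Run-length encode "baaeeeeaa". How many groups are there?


Input: baaeeeeaa
Scanning for consecutive runs:
  Group 1: 'b' x 1 (positions 0-0)
  Group 2: 'a' x 2 (positions 1-2)
  Group 3: 'e' x 4 (positions 3-6)
  Group 4: 'a' x 2 (positions 7-8)
Total groups: 4

4


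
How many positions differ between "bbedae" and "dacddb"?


Comparing "bbedae" and "dacddb" position by position:
  Position 0: 'b' vs 'd' => DIFFER
  Position 1: 'b' vs 'a' => DIFFER
  Position 2: 'e' vs 'c' => DIFFER
  Position 3: 'd' vs 'd' => same
  Position 4: 'a' vs 'd' => DIFFER
  Position 5: 'e' vs 'b' => DIFFER
Positions that differ: 5

5


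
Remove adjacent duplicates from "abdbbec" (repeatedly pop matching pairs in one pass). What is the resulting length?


Input: abdbbec
Stack-based adjacent duplicate removal:
  Read 'a': push. Stack: a
  Read 'b': push. Stack: ab
  Read 'd': push. Stack: abd
  Read 'b': push. Stack: abdb
  Read 'b': matches stack top 'b' => pop. Stack: abd
  Read 'e': push. Stack: abde
  Read 'c': push. Stack: abdec
Final stack: "abdec" (length 5)

5


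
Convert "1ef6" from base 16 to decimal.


Input: "1ef6" in base 16
Positional expansion:
  Digit '1' (value 1) x 16^3 = 4096
  Digit 'e' (value 14) x 16^2 = 3584
  Digit 'f' (value 15) x 16^1 = 240
  Digit '6' (value 6) x 16^0 = 6
Sum = 7926

7926


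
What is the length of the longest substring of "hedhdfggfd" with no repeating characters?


Input: "hedhdfggfd"
Sliding window (track last position of each char):
  Position 0 ('h'): window [0,0] length 1 -- new best
  Position 1 ('e'): window [0,1] length 2 -- new best
  Position 2 ('d'): window [0,2] length 3 -- new best
  Position 3 ('h'): repeat (last at 0), move window start to 1
  Position 3 ('h'): window [1,3] length 3
  Position 4 ('d'): repeat (last at 2), move window start to 3
  Position 4 ('d'): window [3,4] length 2
  Position 5 ('f'): window [3,5] length 3
  Position 6 ('g'): window [3,6] length 4 -- new best
  Position 7 ('g'): repeat (last at 6), move window start to 7
  Position 7 ('g'): window [7,7] length 1
  Position 8 ('f'): window [7,8] length 2
  Position 9 ('d'): window [7,9] length 3
Longest substring with no repeats: "hdfg" with length 4

4


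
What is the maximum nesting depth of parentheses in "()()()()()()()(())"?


Input: "()()()()()()()(())"
Tracking depth:
  Position 0 '(': depth becomes 1
  Position 1 ')': depth becomes 0
  Position 2 '(': depth becomes 1
  Position 3 ')': depth becomes 0
  Position 4 '(': depth becomes 1
  Position 5 ')': depth becomes 0
  Position 6 '(': depth becomes 1
  Position 7 ')': depth becomes 0
  Position 8 '(': depth becomes 1
  Position 9 ')': depth becomes 0
  Position 10 '(': depth becomes 1
  Position 11 ')': depth becomes 0
  Position 12 '(': depth becomes 1
  Position 13 ')': depth becomes 0
  Position 14 '(': depth becomes 1
  Position 15 '(': depth becomes 2
  Position 16 ')': depth becomes 1
  Position 17 ')': depth becomes 0
Maximum depth reached: 2

2


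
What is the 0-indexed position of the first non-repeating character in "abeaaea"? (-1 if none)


Input: abeaaea
Character frequencies:
  'a': 4
  'b': 1
  'e': 2
Scanning left to right for freq == 1:
  Position 0 ('a'): freq=4, skip
  Position 1 ('b'): unique! => answer = 1

1


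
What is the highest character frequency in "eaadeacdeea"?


Input: eaadeacdeea
Character counts:
  'a': 4
  'c': 1
  'd': 2
  'e': 4
Maximum frequency: 4

4


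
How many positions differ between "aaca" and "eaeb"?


Comparing "aaca" and "eaeb" position by position:
  Position 0: 'a' vs 'e' => DIFFER
  Position 1: 'a' vs 'a' => same
  Position 2: 'c' vs 'e' => DIFFER
  Position 3: 'a' vs 'b' => DIFFER
Positions that differ: 3

3


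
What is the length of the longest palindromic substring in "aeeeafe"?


Input: "aeeeafe"
Checking substrings for palindromes:
  [0:5] "aeeea" (len 5) => palindrome
  [1:4] "eee" (len 3) => palindrome
  [1:3] "ee" (len 2) => palindrome
  [2:4] "ee" (len 2) => palindrome
Longest palindromic substring: "aeeea" with length 5

5


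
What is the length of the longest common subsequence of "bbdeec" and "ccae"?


LCS of "bbdeec" and "ccae"
DP table:
           c    c    a    e
      0    0    0    0    0
  b   0    0    0    0    0
  b   0    0    0    0    0
  d   0    0    0    0    0
  e   0    0    0    0    1
  e   0    0    0    0    1
  c   0    1    1    1    1
LCS length = dp[6][4] = 1

1


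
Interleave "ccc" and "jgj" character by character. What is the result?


Interleaving "ccc" and "jgj":
  Position 0: 'c' from first, 'j' from second => "cj"
  Position 1: 'c' from first, 'g' from second => "cg"
  Position 2: 'c' from first, 'j' from second => "cj"
Result: cjcgcj

cjcgcj


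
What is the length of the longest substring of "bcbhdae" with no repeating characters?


Input: "bcbhdae"
Sliding window (track last position of each char):
  Position 0 ('b'): window [0,0] length 1 -- new best
  Position 1 ('c'): window [0,1] length 2 -- new best
  Position 2 ('b'): repeat (last at 0), move window start to 1
  Position 2 ('b'): window [1,2] length 2
  Position 3 ('h'): window [1,3] length 3 -- new best
  Position 4 ('d'): window [1,4] length 4 -- new best
  Position 5 ('a'): window [1,5] length 5 -- new best
  Position 6 ('e'): window [1,6] length 6 -- new best
Longest substring with no repeats: "cbhdae" with length 6

6


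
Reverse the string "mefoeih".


Input: mefoeih
Reading characters right to left:
  Position 6: 'h'
  Position 5: 'i'
  Position 4: 'e'
  Position 3: 'o'
  Position 2: 'f'
  Position 1: 'e'
  Position 0: 'm'
Reversed: hieofem

hieofem


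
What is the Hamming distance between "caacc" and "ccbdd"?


Comparing "caacc" and "ccbdd" position by position:
  Position 0: 'c' vs 'c' => same
  Position 1: 'a' vs 'c' => differ
  Position 2: 'a' vs 'b' => differ
  Position 3: 'c' vs 'd' => differ
  Position 4: 'c' vs 'd' => differ
Total differences (Hamming distance): 4

4


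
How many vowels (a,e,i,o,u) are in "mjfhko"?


Input: mjfhko
Checking each character:
  'm' at position 0: consonant
  'j' at position 1: consonant
  'f' at position 2: consonant
  'h' at position 3: consonant
  'k' at position 4: consonant
  'o' at position 5: vowel (running total: 1)
Total vowels: 1

1


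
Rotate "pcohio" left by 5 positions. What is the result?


Input: "pcohio", rotate left by 5
First 5 characters: "pcohi"
Remaining characters: "o"
Concatenate remaining + first: "o" + "pcohi" = "opcohi"

opcohi


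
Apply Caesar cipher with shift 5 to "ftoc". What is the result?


Caesar cipher: shift "ftoc" by 5
  'f' (pos 5) + 5 = pos 10 = 'k'
  't' (pos 19) + 5 = pos 24 = 'y'
  'o' (pos 14) + 5 = pos 19 = 't'
  'c' (pos 2) + 5 = pos 7 = 'h'
Result: kyth

kyth


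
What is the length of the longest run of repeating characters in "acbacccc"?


Input: "acbacccc"
Scanning for longest run:
  Position 1 ('c'): new char, reset run to 1
  Position 2 ('b'): new char, reset run to 1
  Position 3 ('a'): new char, reset run to 1
  Position 4 ('c'): new char, reset run to 1
  Position 5 ('c'): continues run of 'c', length=2
  Position 6 ('c'): continues run of 'c', length=3
  Position 7 ('c'): continues run of 'c', length=4
Longest run: 'c' with length 4

4


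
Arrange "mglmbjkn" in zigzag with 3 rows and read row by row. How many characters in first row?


Zigzag "mglmbjkn" into 3 rows:
Placing characters:
  'm' => row 0
  'g' => row 1
  'l' => row 2
  'm' => row 1
  'b' => row 0
  'j' => row 1
  'k' => row 2
  'n' => row 1
Rows:
  Row 0: "mb"
  Row 1: "gmjn"
  Row 2: "lk"
First row length: 2

2


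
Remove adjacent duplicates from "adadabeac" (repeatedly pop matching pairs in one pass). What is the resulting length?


Input: adadabeac
Stack-based adjacent duplicate removal:
  Read 'a': push. Stack: a
  Read 'd': push. Stack: ad
  Read 'a': push. Stack: ada
  Read 'd': push. Stack: adad
  Read 'a': push. Stack: adada
  Read 'b': push. Stack: adadab
  Read 'e': push. Stack: adadabe
  Read 'a': push. Stack: adadabea
  Read 'c': push. Stack: adadabeac
Final stack: "adadabeac" (length 9)

9


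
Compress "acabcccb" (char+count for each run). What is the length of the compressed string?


Input: acabcccb
Runs:
  'a' x 1 => "a1"
  'c' x 1 => "c1"
  'a' x 1 => "a1"
  'b' x 1 => "b1"
  'c' x 3 => "c3"
  'b' x 1 => "b1"
Compressed: "a1c1a1b1c3b1"
Compressed length: 12

12


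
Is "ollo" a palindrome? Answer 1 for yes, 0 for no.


Input: ollo
Reversed: ollo
  Compare pos 0 ('o') with pos 3 ('o'): match
  Compare pos 1 ('l') with pos 2 ('l'): match
Result: palindrome

1


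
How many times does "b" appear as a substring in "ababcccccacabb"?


Searching for "b" in "ababcccccacabb"
Scanning each position:
  Position 0: "a" => no
  Position 1: "b" => MATCH
  Position 2: "a" => no
  Position 3: "b" => MATCH
  Position 4: "c" => no
  Position 5: "c" => no
  Position 6: "c" => no
  Position 7: "c" => no
  Position 8: "c" => no
  Position 9: "a" => no
  Position 10: "c" => no
  Position 11: "a" => no
  Position 12: "b" => MATCH
  Position 13: "b" => MATCH
Total occurrences: 4

4


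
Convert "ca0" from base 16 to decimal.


Input: "ca0" in base 16
Positional expansion:
  Digit 'c' (value 12) x 16^2 = 3072
  Digit 'a' (value 10) x 16^1 = 160
  Digit '0' (value 0) x 16^0 = 0
Sum = 3232

3232


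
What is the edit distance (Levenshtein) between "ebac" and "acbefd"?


Computing edit distance: "ebac" -> "acbefd"
DP table:
           a    c    b    e    f    d
      0    1    2    3    4    5    6
  e   1    1    2    3    3    4    5
  b   2    2    2    2    3    4    5
  a   3    2    3    3    3    4    5
  c   4    3    2    3    4    4    5
Edit distance = dp[4][6] = 5

5


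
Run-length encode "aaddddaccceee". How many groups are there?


Input: aaddddaccceee
Scanning for consecutive runs:
  Group 1: 'a' x 2 (positions 0-1)
  Group 2: 'd' x 4 (positions 2-5)
  Group 3: 'a' x 1 (positions 6-6)
  Group 4: 'c' x 3 (positions 7-9)
  Group 5: 'e' x 3 (positions 10-12)
Total groups: 5

5


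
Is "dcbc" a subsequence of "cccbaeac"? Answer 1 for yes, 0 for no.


Check if "dcbc" is a subsequence of "cccbaeac"
Greedy scan:
  Position 0 ('c'): no match needed
  Position 1 ('c'): no match needed
  Position 2 ('c'): no match needed
  Position 3 ('b'): no match needed
  Position 4 ('a'): no match needed
  Position 5 ('e'): no match needed
  Position 6 ('a'): no match needed
  Position 7 ('c'): no match needed
Only matched 0/4 characters => not a subsequence

0


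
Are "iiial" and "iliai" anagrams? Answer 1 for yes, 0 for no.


Strings: "iiial", "iliai"
Sorted first:  aiiil
Sorted second: aiiil
Sorted forms match => anagrams

1


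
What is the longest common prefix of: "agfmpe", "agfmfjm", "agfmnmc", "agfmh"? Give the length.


Words: agfmpe, agfmfjm, agfmnmc, agfmh
  Position 0: all 'a' => match
  Position 1: all 'g' => match
  Position 2: all 'f' => match
  Position 3: all 'm' => match
  Position 4: ('p', 'f', 'n', 'h') => mismatch, stop
LCP = "agfm" (length 4)

4


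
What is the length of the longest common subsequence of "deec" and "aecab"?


LCS of "deec" and "aecab"
DP table:
           a    e    c    a    b
      0    0    0    0    0    0
  d   0    0    0    0    0    0
  e   0    0    1    1    1    1
  e   0    0    1    1    1    1
  c   0    0    1    2    2    2
LCS length = dp[4][5] = 2

2


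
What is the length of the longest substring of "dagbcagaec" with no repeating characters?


Input: "dagbcagaec"
Sliding window (track last position of each char):
  Position 0 ('d'): window [0,0] length 1 -- new best
  Position 1 ('a'): window [0,1] length 2 -- new best
  Position 2 ('g'): window [0,2] length 3 -- new best
  Position 3 ('b'): window [0,3] length 4 -- new best
  Position 4 ('c'): window [0,4] length 5 -- new best
  Position 5 ('a'): repeat (last at 1), move window start to 2
  Position 5 ('a'): window [2,5] length 4
  Position 6 ('g'): repeat (last at 2), move window start to 3
  Position 6 ('g'): window [3,6] length 4
  Position 7 ('a'): repeat (last at 5), move window start to 6
  Position 7 ('a'): window [6,7] length 2
  Position 8 ('e'): window [6,8] length 3
  Position 9 ('c'): window [6,9] length 4
Longest substring with no repeats: "dagbc" with length 5

5


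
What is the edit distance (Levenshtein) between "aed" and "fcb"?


Computing edit distance: "aed" -> "fcb"
DP table:
           f    c    b
      0    1    2    3
  a   1    1    2    3
  e   2    2    2    3
  d   3    3    3    3
Edit distance = dp[3][3] = 3

3


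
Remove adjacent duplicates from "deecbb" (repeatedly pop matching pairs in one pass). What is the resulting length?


Input: deecbb
Stack-based adjacent duplicate removal:
  Read 'd': push. Stack: d
  Read 'e': push. Stack: de
  Read 'e': matches stack top 'e' => pop. Stack: d
  Read 'c': push. Stack: dc
  Read 'b': push. Stack: dcb
  Read 'b': matches stack top 'b' => pop. Stack: dc
Final stack: "dc" (length 2)

2
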